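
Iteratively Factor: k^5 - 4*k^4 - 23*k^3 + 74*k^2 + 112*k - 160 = (k - 4)*(k^4 - 23*k^2 - 18*k + 40) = (k - 4)*(k + 2)*(k^3 - 2*k^2 - 19*k + 20) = (k - 5)*(k - 4)*(k + 2)*(k^2 + 3*k - 4) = (k - 5)*(k - 4)*(k - 1)*(k + 2)*(k + 4)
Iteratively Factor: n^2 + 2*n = (n)*(n + 2)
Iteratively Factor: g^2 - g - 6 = (g - 3)*(g + 2)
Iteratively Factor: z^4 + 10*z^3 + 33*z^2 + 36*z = (z)*(z^3 + 10*z^2 + 33*z + 36) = z*(z + 3)*(z^2 + 7*z + 12) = z*(z + 3)^2*(z + 4)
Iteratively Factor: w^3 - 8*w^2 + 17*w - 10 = (w - 2)*(w^2 - 6*w + 5) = (w - 2)*(w - 1)*(w - 5)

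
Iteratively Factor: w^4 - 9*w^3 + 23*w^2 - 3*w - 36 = (w - 4)*(w^3 - 5*w^2 + 3*w + 9) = (w - 4)*(w + 1)*(w^2 - 6*w + 9) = (w - 4)*(w - 3)*(w + 1)*(w - 3)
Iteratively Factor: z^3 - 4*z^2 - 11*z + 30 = (z - 5)*(z^2 + z - 6) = (z - 5)*(z - 2)*(z + 3)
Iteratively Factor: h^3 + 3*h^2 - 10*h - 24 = (h + 2)*(h^2 + h - 12) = (h + 2)*(h + 4)*(h - 3)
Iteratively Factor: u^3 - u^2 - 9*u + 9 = (u - 1)*(u^2 - 9) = (u - 1)*(u + 3)*(u - 3)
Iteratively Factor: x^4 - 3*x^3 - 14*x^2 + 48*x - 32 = (x - 1)*(x^3 - 2*x^2 - 16*x + 32) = (x - 4)*(x - 1)*(x^2 + 2*x - 8) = (x - 4)*(x - 1)*(x + 4)*(x - 2)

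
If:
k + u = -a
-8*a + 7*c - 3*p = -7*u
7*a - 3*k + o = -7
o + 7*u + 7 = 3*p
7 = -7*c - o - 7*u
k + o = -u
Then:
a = -7/47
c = 38/47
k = 91/47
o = -7/47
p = -266/141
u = -84/47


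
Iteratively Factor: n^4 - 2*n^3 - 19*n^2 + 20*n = (n - 5)*(n^3 + 3*n^2 - 4*n) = (n - 5)*(n + 4)*(n^2 - n) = n*(n - 5)*(n + 4)*(n - 1)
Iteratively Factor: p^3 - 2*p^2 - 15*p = (p - 5)*(p^2 + 3*p) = p*(p - 5)*(p + 3)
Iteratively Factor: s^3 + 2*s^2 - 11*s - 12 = (s - 3)*(s^2 + 5*s + 4) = (s - 3)*(s + 1)*(s + 4)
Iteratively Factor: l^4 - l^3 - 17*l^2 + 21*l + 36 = (l - 3)*(l^3 + 2*l^2 - 11*l - 12) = (l - 3)^2*(l^2 + 5*l + 4) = (l - 3)^2*(l + 1)*(l + 4)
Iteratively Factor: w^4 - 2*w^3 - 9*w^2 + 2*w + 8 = (w + 1)*(w^3 - 3*w^2 - 6*w + 8) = (w - 4)*(w + 1)*(w^2 + w - 2) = (w - 4)*(w - 1)*(w + 1)*(w + 2)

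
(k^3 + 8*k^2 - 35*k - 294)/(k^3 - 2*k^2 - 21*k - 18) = (k^2 + 14*k + 49)/(k^2 + 4*k + 3)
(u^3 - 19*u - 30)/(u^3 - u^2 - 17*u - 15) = (u + 2)/(u + 1)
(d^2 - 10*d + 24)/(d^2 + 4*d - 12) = (d^2 - 10*d + 24)/(d^2 + 4*d - 12)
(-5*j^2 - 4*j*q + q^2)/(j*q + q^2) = (-5*j + q)/q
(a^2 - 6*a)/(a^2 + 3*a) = (a - 6)/(a + 3)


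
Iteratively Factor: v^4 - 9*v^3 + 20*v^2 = (v - 4)*(v^3 - 5*v^2) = v*(v - 4)*(v^2 - 5*v) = v*(v - 5)*(v - 4)*(v)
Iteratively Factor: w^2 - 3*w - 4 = (w + 1)*(w - 4)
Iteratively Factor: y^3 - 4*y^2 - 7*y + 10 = (y - 5)*(y^2 + y - 2) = (y - 5)*(y + 2)*(y - 1)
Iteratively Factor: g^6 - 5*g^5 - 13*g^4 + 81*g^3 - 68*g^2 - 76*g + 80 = (g - 2)*(g^5 - 3*g^4 - 19*g^3 + 43*g^2 + 18*g - 40) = (g - 2)*(g + 4)*(g^4 - 7*g^3 + 9*g^2 + 7*g - 10) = (g - 2)^2*(g + 4)*(g^3 - 5*g^2 - g + 5) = (g - 5)*(g - 2)^2*(g + 4)*(g^2 - 1) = (g - 5)*(g - 2)^2*(g - 1)*(g + 4)*(g + 1)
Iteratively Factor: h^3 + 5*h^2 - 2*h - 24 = (h - 2)*(h^2 + 7*h + 12) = (h - 2)*(h + 4)*(h + 3)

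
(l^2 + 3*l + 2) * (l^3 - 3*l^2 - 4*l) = l^5 - 11*l^3 - 18*l^2 - 8*l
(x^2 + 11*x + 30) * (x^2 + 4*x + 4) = x^4 + 15*x^3 + 78*x^2 + 164*x + 120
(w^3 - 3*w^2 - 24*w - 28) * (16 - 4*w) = -4*w^4 + 28*w^3 + 48*w^2 - 272*w - 448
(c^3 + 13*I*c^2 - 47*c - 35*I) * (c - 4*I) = c^4 + 9*I*c^3 + 5*c^2 + 153*I*c - 140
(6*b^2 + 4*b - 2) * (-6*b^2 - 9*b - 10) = -36*b^4 - 78*b^3 - 84*b^2 - 22*b + 20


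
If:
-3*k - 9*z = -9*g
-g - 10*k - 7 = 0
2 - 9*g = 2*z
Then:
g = 23/166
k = -237/332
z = 125/332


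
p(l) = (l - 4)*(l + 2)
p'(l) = 2*l - 2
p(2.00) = -8.00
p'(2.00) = 2.00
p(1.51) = -8.74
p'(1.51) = 1.02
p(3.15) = -4.38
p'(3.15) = 4.30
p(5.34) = 9.84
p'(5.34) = 8.68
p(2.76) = -5.90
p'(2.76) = 3.52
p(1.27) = -8.93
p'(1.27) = 0.54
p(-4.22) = 18.25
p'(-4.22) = -10.44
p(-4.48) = 21.03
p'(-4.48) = -10.96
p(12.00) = 112.00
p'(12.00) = 22.00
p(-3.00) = 7.00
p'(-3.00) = -8.00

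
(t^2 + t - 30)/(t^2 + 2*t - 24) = (t - 5)/(t - 4)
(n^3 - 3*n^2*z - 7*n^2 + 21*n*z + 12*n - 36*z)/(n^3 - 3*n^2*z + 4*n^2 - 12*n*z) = (n^2 - 7*n + 12)/(n*(n + 4))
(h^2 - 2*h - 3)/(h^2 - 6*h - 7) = (h - 3)/(h - 7)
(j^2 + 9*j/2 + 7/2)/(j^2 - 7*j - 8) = (j + 7/2)/(j - 8)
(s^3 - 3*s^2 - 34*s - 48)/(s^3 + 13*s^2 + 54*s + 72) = (s^2 - 6*s - 16)/(s^2 + 10*s + 24)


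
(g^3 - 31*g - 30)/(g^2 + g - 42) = (g^2 + 6*g + 5)/(g + 7)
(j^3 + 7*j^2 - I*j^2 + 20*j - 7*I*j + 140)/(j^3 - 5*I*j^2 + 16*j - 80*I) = (j + 7)/(j - 4*I)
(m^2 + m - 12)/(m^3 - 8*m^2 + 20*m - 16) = (m^2 + m - 12)/(m^3 - 8*m^2 + 20*m - 16)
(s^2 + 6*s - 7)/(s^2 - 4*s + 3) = (s + 7)/(s - 3)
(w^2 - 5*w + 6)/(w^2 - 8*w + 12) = (w - 3)/(w - 6)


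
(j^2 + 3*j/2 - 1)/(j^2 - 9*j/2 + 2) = (j + 2)/(j - 4)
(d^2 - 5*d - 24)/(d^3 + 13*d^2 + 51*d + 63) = (d - 8)/(d^2 + 10*d + 21)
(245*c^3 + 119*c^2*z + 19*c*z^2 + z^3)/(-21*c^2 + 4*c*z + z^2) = (35*c^2 + 12*c*z + z^2)/(-3*c + z)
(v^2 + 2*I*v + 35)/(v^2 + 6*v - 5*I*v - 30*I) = (v + 7*I)/(v + 6)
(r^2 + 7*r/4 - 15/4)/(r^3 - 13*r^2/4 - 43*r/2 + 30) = (r + 3)/(r^2 - 2*r - 24)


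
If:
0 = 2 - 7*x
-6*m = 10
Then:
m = -5/3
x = 2/7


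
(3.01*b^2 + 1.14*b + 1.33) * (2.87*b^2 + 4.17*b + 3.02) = 8.6387*b^4 + 15.8235*b^3 + 17.6611*b^2 + 8.9889*b + 4.0166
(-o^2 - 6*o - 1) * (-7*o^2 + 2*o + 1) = 7*o^4 + 40*o^3 - 6*o^2 - 8*o - 1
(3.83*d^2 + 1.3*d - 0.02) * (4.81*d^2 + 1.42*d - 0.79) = 18.4223*d^4 + 11.6916*d^3 - 1.2759*d^2 - 1.0554*d + 0.0158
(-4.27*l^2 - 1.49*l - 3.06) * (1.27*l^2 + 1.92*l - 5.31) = -5.4229*l^4 - 10.0907*l^3 + 15.9267*l^2 + 2.0367*l + 16.2486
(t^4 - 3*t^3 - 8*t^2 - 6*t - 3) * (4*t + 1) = 4*t^5 - 11*t^4 - 35*t^3 - 32*t^2 - 18*t - 3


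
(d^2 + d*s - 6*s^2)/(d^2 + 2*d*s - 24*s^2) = (d^2 + d*s - 6*s^2)/(d^2 + 2*d*s - 24*s^2)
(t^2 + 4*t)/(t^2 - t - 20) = t/(t - 5)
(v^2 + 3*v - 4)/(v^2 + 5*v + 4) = (v - 1)/(v + 1)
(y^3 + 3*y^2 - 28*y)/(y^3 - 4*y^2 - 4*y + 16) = y*(y + 7)/(y^2 - 4)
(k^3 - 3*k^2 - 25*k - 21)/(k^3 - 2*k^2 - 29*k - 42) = (k + 1)/(k + 2)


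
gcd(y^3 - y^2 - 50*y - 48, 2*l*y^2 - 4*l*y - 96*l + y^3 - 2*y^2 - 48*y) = y^2 - 2*y - 48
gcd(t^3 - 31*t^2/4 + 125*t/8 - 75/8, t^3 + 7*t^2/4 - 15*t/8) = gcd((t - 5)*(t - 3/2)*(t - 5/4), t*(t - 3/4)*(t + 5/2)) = 1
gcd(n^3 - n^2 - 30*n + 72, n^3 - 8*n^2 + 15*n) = n - 3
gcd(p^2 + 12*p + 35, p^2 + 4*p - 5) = p + 5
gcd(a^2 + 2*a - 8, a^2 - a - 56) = 1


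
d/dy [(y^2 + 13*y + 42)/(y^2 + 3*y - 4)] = 2*(-5*y^2 - 46*y - 89)/(y^4 + 6*y^3 + y^2 - 24*y + 16)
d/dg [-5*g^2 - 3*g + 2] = -10*g - 3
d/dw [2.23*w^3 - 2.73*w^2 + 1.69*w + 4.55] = 6.69*w^2 - 5.46*w + 1.69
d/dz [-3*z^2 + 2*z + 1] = 2 - 6*z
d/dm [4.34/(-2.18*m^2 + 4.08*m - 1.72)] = (18.9224*m - 17.7072)/(2.18*m^2 - 4.08*m + 1.72)^2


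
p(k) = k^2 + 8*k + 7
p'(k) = 2*k + 8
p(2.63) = 34.96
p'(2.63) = 13.26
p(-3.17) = -8.31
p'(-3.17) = 1.66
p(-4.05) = -9.00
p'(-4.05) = -0.10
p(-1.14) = -0.82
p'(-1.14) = 5.72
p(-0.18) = 5.59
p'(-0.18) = 7.64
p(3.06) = 40.84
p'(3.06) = 14.12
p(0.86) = 14.62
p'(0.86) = 9.72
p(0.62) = 12.34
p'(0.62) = 9.24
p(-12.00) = 55.00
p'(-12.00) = -16.00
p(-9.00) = 16.00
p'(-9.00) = -10.00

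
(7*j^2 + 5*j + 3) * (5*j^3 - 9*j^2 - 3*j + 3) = 35*j^5 - 38*j^4 - 51*j^3 - 21*j^2 + 6*j + 9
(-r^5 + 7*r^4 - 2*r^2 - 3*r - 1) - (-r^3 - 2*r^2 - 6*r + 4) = -r^5 + 7*r^4 + r^3 + 3*r - 5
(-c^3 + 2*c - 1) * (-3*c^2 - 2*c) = 3*c^5 + 2*c^4 - 6*c^3 - c^2 + 2*c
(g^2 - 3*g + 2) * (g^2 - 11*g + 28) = g^4 - 14*g^3 + 63*g^2 - 106*g + 56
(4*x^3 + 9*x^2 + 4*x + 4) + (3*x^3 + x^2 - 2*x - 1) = 7*x^3 + 10*x^2 + 2*x + 3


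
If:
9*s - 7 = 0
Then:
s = 7/9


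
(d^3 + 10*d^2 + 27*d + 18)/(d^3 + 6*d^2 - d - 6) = (d + 3)/(d - 1)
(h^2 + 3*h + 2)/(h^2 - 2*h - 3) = (h + 2)/(h - 3)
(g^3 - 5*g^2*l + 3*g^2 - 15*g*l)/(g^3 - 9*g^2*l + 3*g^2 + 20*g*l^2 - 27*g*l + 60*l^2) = g/(g - 4*l)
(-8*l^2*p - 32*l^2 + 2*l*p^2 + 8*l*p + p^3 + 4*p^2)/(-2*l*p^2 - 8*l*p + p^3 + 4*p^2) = (4*l + p)/p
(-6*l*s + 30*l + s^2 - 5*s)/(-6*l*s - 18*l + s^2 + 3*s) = (s - 5)/(s + 3)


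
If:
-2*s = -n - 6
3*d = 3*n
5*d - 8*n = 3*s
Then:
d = -2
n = -2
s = 2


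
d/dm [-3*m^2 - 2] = -6*m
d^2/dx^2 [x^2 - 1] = 2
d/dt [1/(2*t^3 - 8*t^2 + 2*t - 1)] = 2*(-3*t^2 + 8*t - 1)/(2*t^3 - 8*t^2 + 2*t - 1)^2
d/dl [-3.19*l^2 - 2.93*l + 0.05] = -6.38*l - 2.93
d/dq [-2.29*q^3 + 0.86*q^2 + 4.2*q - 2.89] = -6.87*q^2 + 1.72*q + 4.2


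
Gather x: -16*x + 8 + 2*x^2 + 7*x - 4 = 2*x^2 - 9*x + 4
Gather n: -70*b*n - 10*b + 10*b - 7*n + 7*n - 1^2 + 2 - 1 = -70*b*n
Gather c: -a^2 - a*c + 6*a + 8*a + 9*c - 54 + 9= -a^2 + 14*a + c*(9 - a) - 45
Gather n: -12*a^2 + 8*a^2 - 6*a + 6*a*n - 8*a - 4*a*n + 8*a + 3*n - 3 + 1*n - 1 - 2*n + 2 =-4*a^2 - 6*a + n*(2*a + 2) - 2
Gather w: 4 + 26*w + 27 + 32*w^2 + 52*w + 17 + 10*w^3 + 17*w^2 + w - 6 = 10*w^3 + 49*w^2 + 79*w + 42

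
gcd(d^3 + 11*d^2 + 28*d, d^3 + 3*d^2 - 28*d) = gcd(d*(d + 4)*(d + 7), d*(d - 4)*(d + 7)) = d^2 + 7*d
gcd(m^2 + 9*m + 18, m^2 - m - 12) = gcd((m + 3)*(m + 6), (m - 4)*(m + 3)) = m + 3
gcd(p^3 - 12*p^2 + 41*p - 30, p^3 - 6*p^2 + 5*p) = p^2 - 6*p + 5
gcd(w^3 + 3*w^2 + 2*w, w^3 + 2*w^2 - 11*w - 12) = w + 1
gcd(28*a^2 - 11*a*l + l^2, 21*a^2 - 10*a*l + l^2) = 7*a - l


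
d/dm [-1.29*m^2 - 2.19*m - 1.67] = -2.58*m - 2.19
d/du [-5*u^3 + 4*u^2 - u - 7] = -15*u^2 + 8*u - 1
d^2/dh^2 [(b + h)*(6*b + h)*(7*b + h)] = 28*b + 6*h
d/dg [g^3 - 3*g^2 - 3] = 3*g*(g - 2)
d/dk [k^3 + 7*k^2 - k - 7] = 3*k^2 + 14*k - 1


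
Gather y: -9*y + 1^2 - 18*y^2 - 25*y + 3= -18*y^2 - 34*y + 4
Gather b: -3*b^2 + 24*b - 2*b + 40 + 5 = -3*b^2 + 22*b + 45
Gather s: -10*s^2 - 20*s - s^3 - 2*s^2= -s^3 - 12*s^2 - 20*s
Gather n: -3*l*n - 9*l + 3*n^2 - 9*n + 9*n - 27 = -3*l*n - 9*l + 3*n^2 - 27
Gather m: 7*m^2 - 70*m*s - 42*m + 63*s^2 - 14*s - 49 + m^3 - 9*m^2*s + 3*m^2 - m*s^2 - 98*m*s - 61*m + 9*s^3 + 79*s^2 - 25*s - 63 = m^3 + m^2*(10 - 9*s) + m*(-s^2 - 168*s - 103) + 9*s^3 + 142*s^2 - 39*s - 112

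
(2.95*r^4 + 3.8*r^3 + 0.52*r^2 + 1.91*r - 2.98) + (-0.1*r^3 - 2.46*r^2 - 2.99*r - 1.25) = 2.95*r^4 + 3.7*r^3 - 1.94*r^2 - 1.08*r - 4.23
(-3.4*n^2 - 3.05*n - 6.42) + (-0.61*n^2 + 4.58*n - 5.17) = -4.01*n^2 + 1.53*n - 11.59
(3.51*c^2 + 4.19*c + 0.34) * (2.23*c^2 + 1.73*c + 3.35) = 7.8273*c^4 + 15.416*c^3 + 19.7654*c^2 + 14.6247*c + 1.139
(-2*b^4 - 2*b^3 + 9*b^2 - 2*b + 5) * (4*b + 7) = -8*b^5 - 22*b^4 + 22*b^3 + 55*b^2 + 6*b + 35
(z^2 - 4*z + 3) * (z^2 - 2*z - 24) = z^4 - 6*z^3 - 13*z^2 + 90*z - 72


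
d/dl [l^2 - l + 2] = 2*l - 1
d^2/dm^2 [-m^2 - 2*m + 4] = -2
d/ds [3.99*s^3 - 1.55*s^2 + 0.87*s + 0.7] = 11.97*s^2 - 3.1*s + 0.87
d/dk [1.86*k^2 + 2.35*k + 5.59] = 3.72*k + 2.35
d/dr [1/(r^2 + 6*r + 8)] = 2*(-r - 3)/(r^2 + 6*r + 8)^2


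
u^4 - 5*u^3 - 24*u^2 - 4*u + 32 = (u - 8)*(u - 1)*(u + 2)^2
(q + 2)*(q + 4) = q^2 + 6*q + 8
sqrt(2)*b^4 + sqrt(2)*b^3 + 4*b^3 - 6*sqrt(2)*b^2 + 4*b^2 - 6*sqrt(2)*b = b*(b - sqrt(2))*(b + 3*sqrt(2))*(sqrt(2)*b + sqrt(2))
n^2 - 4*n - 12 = (n - 6)*(n + 2)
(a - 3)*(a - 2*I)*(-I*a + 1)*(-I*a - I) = -a^4 + 2*a^3 + I*a^3 + a^2 - 2*I*a^2 + 4*a - 3*I*a + 6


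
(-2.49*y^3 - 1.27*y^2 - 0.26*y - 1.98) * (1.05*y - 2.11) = -2.6145*y^4 + 3.9204*y^3 + 2.4067*y^2 - 1.5304*y + 4.1778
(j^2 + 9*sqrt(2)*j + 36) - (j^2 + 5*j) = -5*j + 9*sqrt(2)*j + 36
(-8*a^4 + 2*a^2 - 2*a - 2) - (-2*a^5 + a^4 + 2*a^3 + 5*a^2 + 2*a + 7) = 2*a^5 - 9*a^4 - 2*a^3 - 3*a^2 - 4*a - 9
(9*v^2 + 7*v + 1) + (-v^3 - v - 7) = -v^3 + 9*v^2 + 6*v - 6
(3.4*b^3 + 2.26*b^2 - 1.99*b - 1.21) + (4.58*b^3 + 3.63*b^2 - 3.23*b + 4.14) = 7.98*b^3 + 5.89*b^2 - 5.22*b + 2.93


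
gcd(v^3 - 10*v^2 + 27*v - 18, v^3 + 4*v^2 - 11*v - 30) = v - 3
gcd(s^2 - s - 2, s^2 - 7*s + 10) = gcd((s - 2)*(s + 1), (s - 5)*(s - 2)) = s - 2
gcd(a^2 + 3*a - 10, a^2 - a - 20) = 1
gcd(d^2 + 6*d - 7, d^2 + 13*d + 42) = d + 7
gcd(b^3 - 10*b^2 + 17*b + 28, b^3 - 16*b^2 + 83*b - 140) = b^2 - 11*b + 28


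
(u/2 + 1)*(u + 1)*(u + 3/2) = u^3/2 + 9*u^2/4 + 13*u/4 + 3/2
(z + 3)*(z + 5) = z^2 + 8*z + 15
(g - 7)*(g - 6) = g^2 - 13*g + 42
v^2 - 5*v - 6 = (v - 6)*(v + 1)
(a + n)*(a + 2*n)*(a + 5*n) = a^3 + 8*a^2*n + 17*a*n^2 + 10*n^3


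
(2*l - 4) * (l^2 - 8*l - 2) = 2*l^3 - 20*l^2 + 28*l + 8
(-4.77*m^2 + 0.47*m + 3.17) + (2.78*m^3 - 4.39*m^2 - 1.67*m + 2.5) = 2.78*m^3 - 9.16*m^2 - 1.2*m + 5.67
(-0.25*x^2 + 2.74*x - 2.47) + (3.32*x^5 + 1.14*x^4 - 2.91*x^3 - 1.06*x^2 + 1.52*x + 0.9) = 3.32*x^5 + 1.14*x^4 - 2.91*x^3 - 1.31*x^2 + 4.26*x - 1.57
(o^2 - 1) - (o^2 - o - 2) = o + 1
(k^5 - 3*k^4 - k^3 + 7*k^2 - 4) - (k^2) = k^5 - 3*k^4 - k^3 + 6*k^2 - 4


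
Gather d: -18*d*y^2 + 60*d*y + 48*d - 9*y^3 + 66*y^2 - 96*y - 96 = d*(-18*y^2 + 60*y + 48) - 9*y^3 + 66*y^2 - 96*y - 96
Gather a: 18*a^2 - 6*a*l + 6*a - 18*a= 18*a^2 + a*(-6*l - 12)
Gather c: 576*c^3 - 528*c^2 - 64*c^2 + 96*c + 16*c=576*c^3 - 592*c^2 + 112*c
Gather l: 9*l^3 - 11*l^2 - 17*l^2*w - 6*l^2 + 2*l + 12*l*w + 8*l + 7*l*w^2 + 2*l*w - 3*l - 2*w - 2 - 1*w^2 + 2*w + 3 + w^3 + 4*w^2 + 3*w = 9*l^3 + l^2*(-17*w - 17) + l*(7*w^2 + 14*w + 7) + w^3 + 3*w^2 + 3*w + 1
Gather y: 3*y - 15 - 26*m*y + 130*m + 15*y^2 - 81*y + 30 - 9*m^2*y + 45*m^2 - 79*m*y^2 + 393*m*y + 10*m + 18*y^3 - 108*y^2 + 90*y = 45*m^2 + 140*m + 18*y^3 + y^2*(-79*m - 93) + y*(-9*m^2 + 367*m + 12) + 15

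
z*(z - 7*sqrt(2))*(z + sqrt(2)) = z^3 - 6*sqrt(2)*z^2 - 14*z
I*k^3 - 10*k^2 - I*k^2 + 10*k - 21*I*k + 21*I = (k + 3*I)*(k + 7*I)*(I*k - I)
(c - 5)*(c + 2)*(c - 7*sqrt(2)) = c^3 - 7*sqrt(2)*c^2 - 3*c^2 - 10*c + 21*sqrt(2)*c + 70*sqrt(2)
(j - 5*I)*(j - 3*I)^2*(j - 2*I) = j^4 - 13*I*j^3 - 61*j^2 + 123*I*j + 90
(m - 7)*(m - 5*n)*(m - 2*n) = m^3 - 7*m^2*n - 7*m^2 + 10*m*n^2 + 49*m*n - 70*n^2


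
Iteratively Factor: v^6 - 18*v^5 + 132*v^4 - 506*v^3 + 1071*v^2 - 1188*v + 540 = (v - 2)*(v^5 - 16*v^4 + 100*v^3 - 306*v^2 + 459*v - 270) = (v - 3)*(v - 2)*(v^4 - 13*v^3 + 61*v^2 - 123*v + 90) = (v - 5)*(v - 3)*(v - 2)*(v^3 - 8*v^2 + 21*v - 18) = (v - 5)*(v - 3)^2*(v - 2)*(v^2 - 5*v + 6) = (v - 5)*(v - 3)^3*(v - 2)*(v - 2)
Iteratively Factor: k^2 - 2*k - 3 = (k - 3)*(k + 1)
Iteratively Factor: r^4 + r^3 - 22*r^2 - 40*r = (r)*(r^3 + r^2 - 22*r - 40) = r*(r + 2)*(r^2 - r - 20) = r*(r + 2)*(r + 4)*(r - 5)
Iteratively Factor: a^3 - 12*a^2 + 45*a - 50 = (a - 5)*(a^2 - 7*a + 10) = (a - 5)*(a - 2)*(a - 5)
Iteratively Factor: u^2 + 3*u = (u)*(u + 3)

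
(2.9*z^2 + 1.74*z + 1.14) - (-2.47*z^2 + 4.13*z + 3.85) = 5.37*z^2 - 2.39*z - 2.71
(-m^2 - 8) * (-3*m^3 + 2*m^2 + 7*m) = 3*m^5 - 2*m^4 + 17*m^3 - 16*m^2 - 56*m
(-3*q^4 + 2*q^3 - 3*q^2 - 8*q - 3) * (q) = -3*q^5 + 2*q^4 - 3*q^3 - 8*q^2 - 3*q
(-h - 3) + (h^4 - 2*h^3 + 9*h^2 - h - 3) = h^4 - 2*h^3 + 9*h^2 - 2*h - 6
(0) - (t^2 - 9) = 9 - t^2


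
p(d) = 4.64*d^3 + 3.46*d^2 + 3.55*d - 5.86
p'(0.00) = 3.55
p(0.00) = -5.86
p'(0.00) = 3.55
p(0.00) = -5.86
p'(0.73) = 16.02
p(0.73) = 0.38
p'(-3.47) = 147.15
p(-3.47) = -170.39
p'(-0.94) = 9.34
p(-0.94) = -9.99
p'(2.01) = 73.70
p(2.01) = 52.93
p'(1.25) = 33.95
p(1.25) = 13.05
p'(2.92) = 142.44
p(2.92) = 149.53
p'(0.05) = 3.93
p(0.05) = -5.67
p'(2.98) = 147.79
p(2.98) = 158.24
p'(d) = 13.92*d^2 + 6.92*d + 3.55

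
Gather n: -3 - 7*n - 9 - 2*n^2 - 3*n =-2*n^2 - 10*n - 12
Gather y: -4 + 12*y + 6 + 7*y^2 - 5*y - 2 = 7*y^2 + 7*y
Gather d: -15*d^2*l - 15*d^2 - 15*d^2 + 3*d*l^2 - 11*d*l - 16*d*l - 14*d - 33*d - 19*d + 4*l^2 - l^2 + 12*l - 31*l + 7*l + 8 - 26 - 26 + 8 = d^2*(-15*l - 30) + d*(3*l^2 - 27*l - 66) + 3*l^2 - 12*l - 36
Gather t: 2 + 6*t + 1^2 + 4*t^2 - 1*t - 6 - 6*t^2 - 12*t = -2*t^2 - 7*t - 3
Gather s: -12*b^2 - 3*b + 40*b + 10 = -12*b^2 + 37*b + 10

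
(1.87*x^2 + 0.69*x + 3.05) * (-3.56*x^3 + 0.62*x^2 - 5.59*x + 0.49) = -6.6572*x^5 - 1.297*x^4 - 20.8835*x^3 - 1.0498*x^2 - 16.7114*x + 1.4945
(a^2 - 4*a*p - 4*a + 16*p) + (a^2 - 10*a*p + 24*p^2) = 2*a^2 - 14*a*p - 4*a + 24*p^2 + 16*p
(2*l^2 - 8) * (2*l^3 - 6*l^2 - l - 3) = 4*l^5 - 12*l^4 - 18*l^3 + 42*l^2 + 8*l + 24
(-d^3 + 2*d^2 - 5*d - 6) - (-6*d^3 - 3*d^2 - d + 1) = 5*d^3 + 5*d^2 - 4*d - 7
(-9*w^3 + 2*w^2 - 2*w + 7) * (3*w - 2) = -27*w^4 + 24*w^3 - 10*w^2 + 25*w - 14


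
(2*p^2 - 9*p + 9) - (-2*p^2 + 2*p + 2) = 4*p^2 - 11*p + 7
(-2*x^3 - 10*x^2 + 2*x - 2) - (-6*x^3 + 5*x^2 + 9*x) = 4*x^3 - 15*x^2 - 7*x - 2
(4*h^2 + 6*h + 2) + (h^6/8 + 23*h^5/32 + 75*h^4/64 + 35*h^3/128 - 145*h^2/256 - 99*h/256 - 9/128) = h^6/8 + 23*h^5/32 + 75*h^4/64 + 35*h^3/128 + 879*h^2/256 + 1437*h/256 + 247/128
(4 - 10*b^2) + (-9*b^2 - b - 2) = -19*b^2 - b + 2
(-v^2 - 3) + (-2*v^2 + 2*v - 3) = -3*v^2 + 2*v - 6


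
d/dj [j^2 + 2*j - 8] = 2*j + 2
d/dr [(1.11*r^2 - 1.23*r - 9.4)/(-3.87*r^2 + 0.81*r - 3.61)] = (-3.861*r^2 - 80.7702*r + 12.0543)/(14.9769*r^4 - 6.2694*r^3 + 28.5975*r^2 - 5.8482*r + 13.0321)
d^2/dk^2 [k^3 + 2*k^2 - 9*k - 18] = 6*k + 4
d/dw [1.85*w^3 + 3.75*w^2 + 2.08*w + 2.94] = 5.55*w^2 + 7.5*w + 2.08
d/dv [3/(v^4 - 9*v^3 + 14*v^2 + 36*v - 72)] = 3*(-4*v^3 + 27*v^2 - 28*v - 36)/(v^4 - 9*v^3 + 14*v^2 + 36*v - 72)^2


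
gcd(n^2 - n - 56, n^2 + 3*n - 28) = n + 7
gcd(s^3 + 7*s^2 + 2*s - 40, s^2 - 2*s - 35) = s + 5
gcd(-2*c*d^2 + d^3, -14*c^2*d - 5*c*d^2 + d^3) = d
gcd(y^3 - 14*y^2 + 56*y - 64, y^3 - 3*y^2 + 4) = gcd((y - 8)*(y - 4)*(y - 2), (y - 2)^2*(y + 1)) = y - 2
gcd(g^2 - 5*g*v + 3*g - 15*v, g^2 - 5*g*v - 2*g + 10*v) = -g + 5*v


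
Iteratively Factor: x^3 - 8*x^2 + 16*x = (x - 4)*(x^2 - 4*x) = x*(x - 4)*(x - 4)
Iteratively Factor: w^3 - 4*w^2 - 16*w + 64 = (w - 4)*(w^2 - 16) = (w - 4)^2*(w + 4)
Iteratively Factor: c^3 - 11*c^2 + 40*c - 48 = (c - 4)*(c^2 - 7*c + 12) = (c - 4)^2*(c - 3)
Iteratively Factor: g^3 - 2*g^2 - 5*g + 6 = (g - 1)*(g^2 - g - 6) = (g - 1)*(g + 2)*(g - 3)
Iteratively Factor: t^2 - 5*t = (t - 5)*(t)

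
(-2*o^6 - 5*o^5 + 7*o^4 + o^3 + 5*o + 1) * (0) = 0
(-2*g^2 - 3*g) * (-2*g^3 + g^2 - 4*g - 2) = 4*g^5 + 4*g^4 + 5*g^3 + 16*g^2 + 6*g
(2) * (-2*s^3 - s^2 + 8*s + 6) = -4*s^3 - 2*s^2 + 16*s + 12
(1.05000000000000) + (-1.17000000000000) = -0.120000000000000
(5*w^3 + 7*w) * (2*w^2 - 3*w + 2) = 10*w^5 - 15*w^4 + 24*w^3 - 21*w^2 + 14*w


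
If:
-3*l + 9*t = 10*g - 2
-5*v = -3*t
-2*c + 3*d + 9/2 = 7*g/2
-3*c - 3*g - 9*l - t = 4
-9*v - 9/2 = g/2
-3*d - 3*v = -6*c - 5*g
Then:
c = -4194/3331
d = -20079/6662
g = -1926/3331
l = 5089/19986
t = -5195/6662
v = -3117/6662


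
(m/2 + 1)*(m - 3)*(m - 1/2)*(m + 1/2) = m^4/2 - m^3/2 - 25*m^2/8 + m/8 + 3/4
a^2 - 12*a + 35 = (a - 7)*(a - 5)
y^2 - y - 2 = (y - 2)*(y + 1)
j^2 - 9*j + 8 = (j - 8)*(j - 1)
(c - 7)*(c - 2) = c^2 - 9*c + 14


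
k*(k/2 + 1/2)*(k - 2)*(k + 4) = k^4/2 + 3*k^3/2 - 3*k^2 - 4*k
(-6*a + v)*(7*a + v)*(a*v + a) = -42*a^3*v - 42*a^3 + a^2*v^2 + a^2*v + a*v^3 + a*v^2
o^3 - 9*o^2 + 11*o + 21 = (o - 7)*(o - 3)*(o + 1)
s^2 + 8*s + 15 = (s + 3)*(s + 5)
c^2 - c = c*(c - 1)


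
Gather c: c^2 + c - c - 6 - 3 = c^2 - 9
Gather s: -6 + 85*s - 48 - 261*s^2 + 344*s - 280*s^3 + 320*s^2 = -280*s^3 + 59*s^2 + 429*s - 54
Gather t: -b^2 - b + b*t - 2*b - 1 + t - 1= -b^2 - 3*b + t*(b + 1) - 2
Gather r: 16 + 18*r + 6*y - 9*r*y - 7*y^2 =r*(18 - 9*y) - 7*y^2 + 6*y + 16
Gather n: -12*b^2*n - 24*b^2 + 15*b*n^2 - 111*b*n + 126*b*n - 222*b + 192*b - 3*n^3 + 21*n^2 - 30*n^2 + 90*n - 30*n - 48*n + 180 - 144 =-24*b^2 - 30*b - 3*n^3 + n^2*(15*b - 9) + n*(-12*b^2 + 15*b + 12) + 36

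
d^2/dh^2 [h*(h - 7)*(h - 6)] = 6*h - 26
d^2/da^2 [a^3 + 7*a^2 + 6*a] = 6*a + 14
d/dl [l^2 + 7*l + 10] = 2*l + 7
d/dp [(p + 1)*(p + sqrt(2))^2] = (p + sqrt(2))*(3*p + sqrt(2) + 2)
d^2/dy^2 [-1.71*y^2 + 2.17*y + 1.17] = -3.42000000000000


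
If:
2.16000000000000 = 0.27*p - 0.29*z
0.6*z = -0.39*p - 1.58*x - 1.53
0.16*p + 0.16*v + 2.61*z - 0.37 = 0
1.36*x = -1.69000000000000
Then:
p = 5.17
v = 40.16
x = -1.24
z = -2.64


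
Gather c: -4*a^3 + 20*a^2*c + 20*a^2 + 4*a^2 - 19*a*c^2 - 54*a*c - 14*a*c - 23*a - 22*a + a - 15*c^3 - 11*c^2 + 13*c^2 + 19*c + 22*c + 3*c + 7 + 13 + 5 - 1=-4*a^3 + 24*a^2 - 44*a - 15*c^3 + c^2*(2 - 19*a) + c*(20*a^2 - 68*a + 44) + 24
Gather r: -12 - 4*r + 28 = 16 - 4*r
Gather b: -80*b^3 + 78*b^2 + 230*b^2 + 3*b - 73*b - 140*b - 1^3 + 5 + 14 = -80*b^3 + 308*b^2 - 210*b + 18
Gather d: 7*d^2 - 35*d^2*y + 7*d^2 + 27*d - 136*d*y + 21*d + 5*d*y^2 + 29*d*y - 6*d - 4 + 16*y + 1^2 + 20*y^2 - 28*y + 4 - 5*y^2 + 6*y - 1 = d^2*(14 - 35*y) + d*(5*y^2 - 107*y + 42) + 15*y^2 - 6*y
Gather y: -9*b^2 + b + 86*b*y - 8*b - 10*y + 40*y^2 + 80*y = -9*b^2 - 7*b + 40*y^2 + y*(86*b + 70)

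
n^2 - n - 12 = (n - 4)*(n + 3)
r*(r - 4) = r^2 - 4*r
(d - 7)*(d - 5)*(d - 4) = d^3 - 16*d^2 + 83*d - 140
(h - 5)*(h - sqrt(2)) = h^2 - 5*h - sqrt(2)*h + 5*sqrt(2)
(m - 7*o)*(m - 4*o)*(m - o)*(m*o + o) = m^4*o - 12*m^3*o^2 + m^3*o + 39*m^2*o^3 - 12*m^2*o^2 - 28*m*o^4 + 39*m*o^3 - 28*o^4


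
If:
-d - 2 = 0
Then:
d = -2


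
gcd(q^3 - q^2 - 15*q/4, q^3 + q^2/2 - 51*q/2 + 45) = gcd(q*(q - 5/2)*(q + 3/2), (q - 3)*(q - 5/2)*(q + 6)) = q - 5/2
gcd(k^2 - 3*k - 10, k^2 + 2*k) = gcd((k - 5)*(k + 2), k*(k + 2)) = k + 2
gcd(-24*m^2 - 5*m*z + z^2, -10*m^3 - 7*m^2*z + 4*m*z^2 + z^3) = 1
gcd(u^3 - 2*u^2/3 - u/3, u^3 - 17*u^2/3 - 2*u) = u^2 + u/3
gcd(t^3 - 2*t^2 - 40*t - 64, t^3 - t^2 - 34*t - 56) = t^2 + 6*t + 8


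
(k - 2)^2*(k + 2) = k^3 - 2*k^2 - 4*k + 8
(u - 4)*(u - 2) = u^2 - 6*u + 8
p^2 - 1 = (p - 1)*(p + 1)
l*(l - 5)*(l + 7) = l^3 + 2*l^2 - 35*l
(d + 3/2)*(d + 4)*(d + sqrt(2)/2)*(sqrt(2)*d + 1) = sqrt(2)*d^4 + 2*d^3 + 11*sqrt(2)*d^3/2 + 13*sqrt(2)*d^2/2 + 11*d^2 + 11*sqrt(2)*d/4 + 12*d + 3*sqrt(2)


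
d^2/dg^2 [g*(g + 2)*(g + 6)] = 6*g + 16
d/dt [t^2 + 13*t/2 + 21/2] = 2*t + 13/2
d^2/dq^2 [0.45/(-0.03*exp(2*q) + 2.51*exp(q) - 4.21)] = ((0.054*exp(q) - 1.1295)*(0.03*exp(2*q) - 2.51*exp(q) + 4.21) - 0.45*(0.06*exp(q) - 2.51)*(0.12*exp(q) - 5.02)*exp(q))*exp(q)/(0.03*exp(2*q) - 2.51*exp(q) + 4.21)^3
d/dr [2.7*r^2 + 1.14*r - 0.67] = 5.4*r + 1.14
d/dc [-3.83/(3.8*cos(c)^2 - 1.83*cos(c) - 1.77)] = (7.0089 - 29.108*cos(c))*sin(c)/(-3.8*cos(c)^2 + 1.83*cos(c) + 1.77)^2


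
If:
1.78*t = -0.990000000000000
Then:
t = -0.56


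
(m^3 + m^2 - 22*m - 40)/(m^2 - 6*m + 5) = (m^2 + 6*m + 8)/(m - 1)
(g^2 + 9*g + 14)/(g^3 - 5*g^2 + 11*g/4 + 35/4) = 4*(g^2 + 9*g + 14)/(4*g^3 - 20*g^2 + 11*g + 35)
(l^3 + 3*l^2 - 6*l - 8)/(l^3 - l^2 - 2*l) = (l + 4)/l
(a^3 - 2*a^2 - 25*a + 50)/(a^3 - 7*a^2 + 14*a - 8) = (a^2 - 25)/(a^2 - 5*a + 4)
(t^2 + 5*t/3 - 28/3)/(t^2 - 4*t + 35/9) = 3*(t + 4)/(3*t - 5)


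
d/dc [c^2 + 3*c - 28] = 2*c + 3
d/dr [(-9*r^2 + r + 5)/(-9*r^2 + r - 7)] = 12*(18*r - 1)/(9*r^2 - r + 7)^2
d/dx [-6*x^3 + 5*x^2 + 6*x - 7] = -18*x^2 + 10*x + 6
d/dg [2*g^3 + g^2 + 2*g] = 6*g^2 + 2*g + 2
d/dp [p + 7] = 1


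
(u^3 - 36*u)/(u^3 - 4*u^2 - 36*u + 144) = u/(u - 4)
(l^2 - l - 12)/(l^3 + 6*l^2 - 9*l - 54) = (l - 4)/(l^2 + 3*l - 18)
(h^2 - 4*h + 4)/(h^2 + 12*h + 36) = (h^2 - 4*h + 4)/(h^2 + 12*h + 36)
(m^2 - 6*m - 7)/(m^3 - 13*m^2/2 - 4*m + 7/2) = 2/(2*m - 1)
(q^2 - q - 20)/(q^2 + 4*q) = (q - 5)/q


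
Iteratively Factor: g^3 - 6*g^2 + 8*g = (g - 4)*(g^2 - 2*g) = (g - 4)*(g - 2)*(g)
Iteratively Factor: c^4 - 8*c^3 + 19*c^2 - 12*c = (c - 1)*(c^3 - 7*c^2 + 12*c) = c*(c - 1)*(c^2 - 7*c + 12) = c*(c - 4)*(c - 1)*(c - 3)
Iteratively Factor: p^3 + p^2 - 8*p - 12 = (p + 2)*(p^2 - p - 6) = (p - 3)*(p + 2)*(p + 2)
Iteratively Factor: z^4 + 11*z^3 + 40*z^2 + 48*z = (z + 4)*(z^3 + 7*z^2 + 12*z) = (z + 4)^2*(z^2 + 3*z) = (z + 3)*(z + 4)^2*(z)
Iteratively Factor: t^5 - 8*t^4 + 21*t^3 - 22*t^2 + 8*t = (t - 2)*(t^4 - 6*t^3 + 9*t^2 - 4*t) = (t - 2)*(t - 1)*(t^3 - 5*t^2 + 4*t) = (t - 2)*(t - 1)^2*(t^2 - 4*t) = t*(t - 2)*(t - 1)^2*(t - 4)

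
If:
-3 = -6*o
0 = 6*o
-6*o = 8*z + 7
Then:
No Solution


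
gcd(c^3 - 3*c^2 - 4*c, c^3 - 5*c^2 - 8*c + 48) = c - 4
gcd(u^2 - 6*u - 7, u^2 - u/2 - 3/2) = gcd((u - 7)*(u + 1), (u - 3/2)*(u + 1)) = u + 1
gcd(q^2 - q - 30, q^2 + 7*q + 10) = q + 5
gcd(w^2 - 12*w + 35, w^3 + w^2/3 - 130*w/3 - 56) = w - 7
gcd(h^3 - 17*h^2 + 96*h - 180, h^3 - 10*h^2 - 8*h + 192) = h - 6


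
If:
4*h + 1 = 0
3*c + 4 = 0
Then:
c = -4/3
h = -1/4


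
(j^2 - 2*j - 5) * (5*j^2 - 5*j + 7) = 5*j^4 - 15*j^3 - 8*j^2 + 11*j - 35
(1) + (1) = 2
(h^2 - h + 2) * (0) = 0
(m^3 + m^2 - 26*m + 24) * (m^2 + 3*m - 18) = m^5 + 4*m^4 - 41*m^3 - 72*m^2 + 540*m - 432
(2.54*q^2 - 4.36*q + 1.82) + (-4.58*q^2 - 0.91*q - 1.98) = -2.04*q^2 - 5.27*q - 0.16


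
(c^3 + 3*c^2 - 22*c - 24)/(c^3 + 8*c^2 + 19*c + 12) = (c^2 + 2*c - 24)/(c^2 + 7*c + 12)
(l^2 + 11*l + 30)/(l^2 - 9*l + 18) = (l^2 + 11*l + 30)/(l^2 - 9*l + 18)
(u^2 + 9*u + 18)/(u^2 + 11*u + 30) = (u + 3)/(u + 5)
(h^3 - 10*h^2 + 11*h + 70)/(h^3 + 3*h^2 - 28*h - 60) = (h - 7)/(h + 6)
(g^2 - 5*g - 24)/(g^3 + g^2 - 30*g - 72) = (g - 8)/(g^2 - 2*g - 24)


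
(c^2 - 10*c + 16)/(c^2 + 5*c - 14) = (c - 8)/(c + 7)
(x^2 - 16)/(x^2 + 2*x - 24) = (x + 4)/(x + 6)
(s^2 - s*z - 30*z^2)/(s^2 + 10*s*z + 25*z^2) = (s - 6*z)/(s + 5*z)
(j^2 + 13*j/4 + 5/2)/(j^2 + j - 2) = (j + 5/4)/(j - 1)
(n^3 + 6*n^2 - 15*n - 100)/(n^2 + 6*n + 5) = (n^2 + n - 20)/(n + 1)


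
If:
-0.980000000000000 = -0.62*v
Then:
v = 1.58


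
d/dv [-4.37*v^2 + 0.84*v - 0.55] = 0.84 - 8.74*v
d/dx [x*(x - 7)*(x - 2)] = 3*x^2 - 18*x + 14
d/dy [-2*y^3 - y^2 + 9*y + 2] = -6*y^2 - 2*y + 9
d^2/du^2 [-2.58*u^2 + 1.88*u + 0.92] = -5.16000000000000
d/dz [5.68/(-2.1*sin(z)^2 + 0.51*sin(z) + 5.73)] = (23.856*sin(z) - 2.8968)*cos(z)/(-2.1*sin(z)^2 + 0.51*sin(z) + 5.73)^2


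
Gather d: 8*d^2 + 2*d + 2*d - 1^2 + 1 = 8*d^2 + 4*d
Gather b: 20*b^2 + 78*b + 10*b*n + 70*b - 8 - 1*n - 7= 20*b^2 + b*(10*n + 148) - n - 15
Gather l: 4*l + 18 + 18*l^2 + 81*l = 18*l^2 + 85*l + 18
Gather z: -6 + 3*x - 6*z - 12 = 3*x - 6*z - 18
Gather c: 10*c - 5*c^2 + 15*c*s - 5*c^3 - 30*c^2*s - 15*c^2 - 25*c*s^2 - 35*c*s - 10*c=-5*c^3 + c^2*(-30*s - 20) + c*(-25*s^2 - 20*s)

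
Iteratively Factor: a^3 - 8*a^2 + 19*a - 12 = (a - 1)*(a^2 - 7*a + 12) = (a - 3)*(a - 1)*(a - 4)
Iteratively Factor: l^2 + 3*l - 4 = (l + 4)*(l - 1)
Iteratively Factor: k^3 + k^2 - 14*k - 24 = (k + 2)*(k^2 - k - 12) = (k - 4)*(k + 2)*(k + 3)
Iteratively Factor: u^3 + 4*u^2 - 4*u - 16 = (u + 4)*(u^2 - 4) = (u - 2)*(u + 4)*(u + 2)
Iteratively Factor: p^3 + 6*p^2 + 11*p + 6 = (p + 2)*(p^2 + 4*p + 3) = (p + 1)*(p + 2)*(p + 3)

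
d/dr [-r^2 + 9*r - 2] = 9 - 2*r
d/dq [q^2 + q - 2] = 2*q + 1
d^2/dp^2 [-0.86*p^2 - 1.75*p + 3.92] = -1.72000000000000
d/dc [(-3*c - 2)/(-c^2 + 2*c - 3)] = (-3*c^2 - 4*c + 13)/(c^4 - 4*c^3 + 10*c^2 - 12*c + 9)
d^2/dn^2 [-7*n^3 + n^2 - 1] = 2 - 42*n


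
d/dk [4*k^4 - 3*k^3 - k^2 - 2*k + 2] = 16*k^3 - 9*k^2 - 2*k - 2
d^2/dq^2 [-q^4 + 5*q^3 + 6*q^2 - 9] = -12*q^2 + 30*q + 12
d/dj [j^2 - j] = 2*j - 1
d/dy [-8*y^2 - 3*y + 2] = -16*y - 3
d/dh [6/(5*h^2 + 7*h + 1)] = 6*(-10*h - 7)/(5*h^2 + 7*h + 1)^2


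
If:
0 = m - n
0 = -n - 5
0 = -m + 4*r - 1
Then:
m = -5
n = -5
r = -1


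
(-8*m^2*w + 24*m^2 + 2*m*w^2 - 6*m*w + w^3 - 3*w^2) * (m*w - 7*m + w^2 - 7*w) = -8*m^3*w^2 + 80*m^3*w - 168*m^3 - 6*m^2*w^3 + 60*m^2*w^2 - 126*m^2*w + 3*m*w^4 - 30*m*w^3 + 63*m*w^2 + w^5 - 10*w^4 + 21*w^3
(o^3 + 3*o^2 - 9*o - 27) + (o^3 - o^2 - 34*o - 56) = 2*o^3 + 2*o^2 - 43*o - 83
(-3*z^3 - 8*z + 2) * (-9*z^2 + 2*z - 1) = 27*z^5 - 6*z^4 + 75*z^3 - 34*z^2 + 12*z - 2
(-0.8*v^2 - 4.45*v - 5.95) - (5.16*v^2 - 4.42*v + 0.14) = -5.96*v^2 - 0.0300000000000002*v - 6.09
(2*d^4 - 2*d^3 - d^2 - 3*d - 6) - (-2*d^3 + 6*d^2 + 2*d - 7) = 2*d^4 - 7*d^2 - 5*d + 1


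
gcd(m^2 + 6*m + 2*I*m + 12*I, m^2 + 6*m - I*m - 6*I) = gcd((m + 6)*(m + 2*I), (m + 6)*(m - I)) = m + 6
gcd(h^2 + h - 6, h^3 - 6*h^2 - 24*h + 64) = h - 2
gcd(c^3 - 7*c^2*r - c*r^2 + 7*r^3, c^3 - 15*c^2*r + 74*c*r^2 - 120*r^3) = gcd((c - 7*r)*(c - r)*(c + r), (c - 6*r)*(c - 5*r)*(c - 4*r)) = 1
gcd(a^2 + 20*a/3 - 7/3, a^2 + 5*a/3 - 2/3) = a - 1/3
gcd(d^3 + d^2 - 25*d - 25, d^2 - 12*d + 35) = d - 5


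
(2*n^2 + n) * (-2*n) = -4*n^3 - 2*n^2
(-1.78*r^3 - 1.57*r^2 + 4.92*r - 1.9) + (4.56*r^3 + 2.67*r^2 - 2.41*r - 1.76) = 2.78*r^3 + 1.1*r^2 + 2.51*r - 3.66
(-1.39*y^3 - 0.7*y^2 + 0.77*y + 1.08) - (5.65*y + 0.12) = -1.39*y^3 - 0.7*y^2 - 4.88*y + 0.96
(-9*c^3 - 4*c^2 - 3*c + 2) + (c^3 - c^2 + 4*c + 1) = -8*c^3 - 5*c^2 + c + 3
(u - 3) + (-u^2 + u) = -u^2 + 2*u - 3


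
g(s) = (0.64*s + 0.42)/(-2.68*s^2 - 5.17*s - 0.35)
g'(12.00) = 0.00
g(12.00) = -0.02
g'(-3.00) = 0.13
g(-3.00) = 0.17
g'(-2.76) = 0.21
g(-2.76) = 0.21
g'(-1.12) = 0.37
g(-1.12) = -0.14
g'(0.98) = 0.09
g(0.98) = -0.13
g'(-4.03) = 0.04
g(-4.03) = 0.09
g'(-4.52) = 0.03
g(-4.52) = 0.08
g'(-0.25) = 2.48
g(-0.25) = 0.34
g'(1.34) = 0.06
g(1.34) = -0.11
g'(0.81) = 0.12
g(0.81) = -0.15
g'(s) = (0.64*s + 0.42)*(5.36*s + 5.17)/(-2.68*s^2 - 5.17*s - 0.35)^2 + 0.64/(-2.68*s^2 - 5.17*s - 0.35)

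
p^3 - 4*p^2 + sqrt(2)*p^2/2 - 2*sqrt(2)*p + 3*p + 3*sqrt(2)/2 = (p - 3)*(p - 1)*(p + sqrt(2)/2)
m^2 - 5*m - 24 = (m - 8)*(m + 3)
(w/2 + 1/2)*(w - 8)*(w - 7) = w^3/2 - 7*w^2 + 41*w/2 + 28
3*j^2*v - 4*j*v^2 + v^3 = v*(-3*j + v)*(-j + v)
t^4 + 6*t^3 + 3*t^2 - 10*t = t*(t - 1)*(t + 2)*(t + 5)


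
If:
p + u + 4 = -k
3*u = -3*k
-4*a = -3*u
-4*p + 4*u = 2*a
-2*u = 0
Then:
No Solution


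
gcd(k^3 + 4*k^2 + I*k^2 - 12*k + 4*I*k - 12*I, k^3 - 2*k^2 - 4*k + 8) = k - 2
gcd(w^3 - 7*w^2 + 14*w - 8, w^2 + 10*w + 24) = 1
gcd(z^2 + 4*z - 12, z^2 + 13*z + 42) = z + 6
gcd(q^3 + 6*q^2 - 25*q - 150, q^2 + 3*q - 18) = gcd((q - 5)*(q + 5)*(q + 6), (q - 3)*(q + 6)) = q + 6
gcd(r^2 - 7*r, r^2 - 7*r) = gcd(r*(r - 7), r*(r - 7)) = r^2 - 7*r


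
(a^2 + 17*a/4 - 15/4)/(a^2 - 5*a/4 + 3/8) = 2*(a + 5)/(2*a - 1)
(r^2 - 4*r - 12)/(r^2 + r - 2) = (r - 6)/(r - 1)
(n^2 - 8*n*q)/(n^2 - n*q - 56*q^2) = n/(n + 7*q)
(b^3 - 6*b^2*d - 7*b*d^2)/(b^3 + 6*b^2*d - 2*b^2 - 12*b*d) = (b^2 - 6*b*d - 7*d^2)/(b^2 + 6*b*d - 2*b - 12*d)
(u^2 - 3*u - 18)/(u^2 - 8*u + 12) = (u + 3)/(u - 2)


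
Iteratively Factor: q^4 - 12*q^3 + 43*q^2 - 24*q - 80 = (q - 4)*(q^3 - 8*q^2 + 11*q + 20) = (q - 4)^2*(q^2 - 4*q - 5) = (q - 5)*(q - 4)^2*(q + 1)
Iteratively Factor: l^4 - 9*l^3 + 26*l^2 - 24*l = (l)*(l^3 - 9*l^2 + 26*l - 24) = l*(l - 3)*(l^2 - 6*l + 8) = l*(l - 4)*(l - 3)*(l - 2)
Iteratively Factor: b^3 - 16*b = (b - 4)*(b^2 + 4*b) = b*(b - 4)*(b + 4)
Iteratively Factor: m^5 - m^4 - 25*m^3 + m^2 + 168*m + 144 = (m + 1)*(m^4 - 2*m^3 - 23*m^2 + 24*m + 144) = (m + 1)*(m + 3)*(m^3 - 5*m^2 - 8*m + 48) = (m + 1)*(m + 3)^2*(m^2 - 8*m + 16) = (m - 4)*(m + 1)*(m + 3)^2*(m - 4)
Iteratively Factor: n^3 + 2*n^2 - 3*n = (n)*(n^2 + 2*n - 3) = n*(n + 3)*(n - 1)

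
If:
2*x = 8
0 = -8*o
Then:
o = 0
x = 4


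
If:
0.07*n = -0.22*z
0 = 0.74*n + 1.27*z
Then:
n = 0.00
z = 0.00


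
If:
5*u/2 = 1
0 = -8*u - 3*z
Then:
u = 2/5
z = -16/15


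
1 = 1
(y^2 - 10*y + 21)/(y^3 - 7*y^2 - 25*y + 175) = (y - 3)/(y^2 - 25)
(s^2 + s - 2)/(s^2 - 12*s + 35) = (s^2 + s - 2)/(s^2 - 12*s + 35)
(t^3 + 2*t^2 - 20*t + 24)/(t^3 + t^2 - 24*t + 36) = (t - 2)/(t - 3)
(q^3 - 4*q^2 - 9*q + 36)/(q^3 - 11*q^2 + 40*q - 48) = (q + 3)/(q - 4)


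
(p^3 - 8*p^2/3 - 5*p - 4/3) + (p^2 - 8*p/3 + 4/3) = p^3 - 5*p^2/3 - 23*p/3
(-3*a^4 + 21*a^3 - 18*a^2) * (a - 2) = -3*a^5 + 27*a^4 - 60*a^3 + 36*a^2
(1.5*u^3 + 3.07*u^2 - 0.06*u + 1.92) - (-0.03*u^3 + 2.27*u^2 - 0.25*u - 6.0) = 1.53*u^3 + 0.8*u^2 + 0.19*u + 7.92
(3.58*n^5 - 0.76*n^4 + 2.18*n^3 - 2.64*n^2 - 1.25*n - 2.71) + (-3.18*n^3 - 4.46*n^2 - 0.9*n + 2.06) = 3.58*n^5 - 0.76*n^4 - 1.0*n^3 - 7.1*n^2 - 2.15*n - 0.65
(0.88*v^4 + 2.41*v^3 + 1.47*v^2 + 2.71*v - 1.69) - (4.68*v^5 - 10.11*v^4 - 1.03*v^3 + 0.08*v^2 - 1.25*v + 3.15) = -4.68*v^5 + 10.99*v^4 + 3.44*v^3 + 1.39*v^2 + 3.96*v - 4.84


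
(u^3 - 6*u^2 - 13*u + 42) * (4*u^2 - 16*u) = 4*u^5 - 40*u^4 + 44*u^3 + 376*u^2 - 672*u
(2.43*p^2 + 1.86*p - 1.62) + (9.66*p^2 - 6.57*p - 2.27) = 12.09*p^2 - 4.71*p - 3.89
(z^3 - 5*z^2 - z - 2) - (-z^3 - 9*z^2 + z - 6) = 2*z^3 + 4*z^2 - 2*z + 4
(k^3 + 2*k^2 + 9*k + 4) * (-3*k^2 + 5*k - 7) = -3*k^5 - k^4 - 24*k^3 + 19*k^2 - 43*k - 28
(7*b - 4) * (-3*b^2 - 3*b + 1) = -21*b^3 - 9*b^2 + 19*b - 4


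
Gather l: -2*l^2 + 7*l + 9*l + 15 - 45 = -2*l^2 + 16*l - 30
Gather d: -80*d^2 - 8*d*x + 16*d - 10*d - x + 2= -80*d^2 + d*(6 - 8*x) - x + 2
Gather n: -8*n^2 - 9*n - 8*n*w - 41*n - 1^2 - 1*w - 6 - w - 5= -8*n^2 + n*(-8*w - 50) - 2*w - 12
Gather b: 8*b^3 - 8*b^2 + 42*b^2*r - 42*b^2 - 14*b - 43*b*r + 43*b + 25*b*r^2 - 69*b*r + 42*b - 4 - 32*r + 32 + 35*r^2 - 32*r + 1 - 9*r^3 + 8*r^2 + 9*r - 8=8*b^3 + b^2*(42*r - 50) + b*(25*r^2 - 112*r + 71) - 9*r^3 + 43*r^2 - 55*r + 21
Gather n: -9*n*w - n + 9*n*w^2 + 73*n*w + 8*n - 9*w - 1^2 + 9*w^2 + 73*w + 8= n*(9*w^2 + 64*w + 7) + 9*w^2 + 64*w + 7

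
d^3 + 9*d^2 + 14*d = d*(d + 2)*(d + 7)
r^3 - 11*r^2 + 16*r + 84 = (r - 7)*(r - 6)*(r + 2)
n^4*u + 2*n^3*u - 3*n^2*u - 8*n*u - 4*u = (n - 2)*(n + 1)*(n + 2)*(n*u + u)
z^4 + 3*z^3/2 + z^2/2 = z^2*(z + 1/2)*(z + 1)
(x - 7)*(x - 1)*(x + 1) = x^3 - 7*x^2 - x + 7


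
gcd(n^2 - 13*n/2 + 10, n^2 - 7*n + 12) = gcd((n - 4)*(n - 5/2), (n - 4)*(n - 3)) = n - 4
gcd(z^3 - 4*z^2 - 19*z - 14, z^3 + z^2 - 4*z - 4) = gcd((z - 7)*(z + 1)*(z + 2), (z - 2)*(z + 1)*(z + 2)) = z^2 + 3*z + 2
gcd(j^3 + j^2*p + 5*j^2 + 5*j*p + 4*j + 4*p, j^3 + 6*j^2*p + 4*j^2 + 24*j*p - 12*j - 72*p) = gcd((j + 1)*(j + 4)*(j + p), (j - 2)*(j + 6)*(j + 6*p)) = 1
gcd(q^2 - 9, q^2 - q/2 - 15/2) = q - 3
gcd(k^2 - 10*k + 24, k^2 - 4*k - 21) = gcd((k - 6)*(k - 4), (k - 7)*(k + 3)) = 1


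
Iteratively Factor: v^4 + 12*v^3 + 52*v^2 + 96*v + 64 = (v + 4)*(v^3 + 8*v^2 + 20*v + 16) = (v + 2)*(v + 4)*(v^2 + 6*v + 8) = (v + 2)^2*(v + 4)*(v + 4)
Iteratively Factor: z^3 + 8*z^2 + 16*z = (z)*(z^2 + 8*z + 16) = z*(z + 4)*(z + 4)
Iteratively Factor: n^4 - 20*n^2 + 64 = (n - 2)*(n^3 + 2*n^2 - 16*n - 32) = (n - 2)*(n + 2)*(n^2 - 16) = (n - 4)*(n - 2)*(n + 2)*(n + 4)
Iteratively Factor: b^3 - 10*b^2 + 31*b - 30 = (b - 5)*(b^2 - 5*b + 6) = (b - 5)*(b - 2)*(b - 3)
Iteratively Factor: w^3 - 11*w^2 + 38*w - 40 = (w - 4)*(w^2 - 7*w + 10) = (w - 5)*(w - 4)*(w - 2)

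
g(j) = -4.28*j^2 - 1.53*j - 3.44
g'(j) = -8.56*j - 1.53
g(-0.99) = -6.12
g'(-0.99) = 6.94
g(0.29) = -4.24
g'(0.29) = -4.01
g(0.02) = -3.47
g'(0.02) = -1.70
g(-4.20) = -72.51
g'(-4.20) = 34.42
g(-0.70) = -4.47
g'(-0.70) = 4.46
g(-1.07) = -6.70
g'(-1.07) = 7.63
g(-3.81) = -59.74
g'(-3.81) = 31.08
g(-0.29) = -3.36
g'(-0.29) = 0.95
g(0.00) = -3.44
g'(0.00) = -1.53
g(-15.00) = -943.49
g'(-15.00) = 126.87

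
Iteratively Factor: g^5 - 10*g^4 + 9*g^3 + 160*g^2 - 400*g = (g - 5)*(g^4 - 5*g^3 - 16*g^2 + 80*g) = (g - 5)*(g - 4)*(g^3 - g^2 - 20*g) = (g - 5)*(g - 4)*(g + 4)*(g^2 - 5*g) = g*(g - 5)*(g - 4)*(g + 4)*(g - 5)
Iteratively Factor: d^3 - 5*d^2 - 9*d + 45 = (d + 3)*(d^2 - 8*d + 15) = (d - 5)*(d + 3)*(d - 3)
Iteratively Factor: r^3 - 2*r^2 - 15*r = (r + 3)*(r^2 - 5*r) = r*(r + 3)*(r - 5)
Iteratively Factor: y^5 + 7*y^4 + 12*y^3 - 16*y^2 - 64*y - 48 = (y + 2)*(y^4 + 5*y^3 + 2*y^2 - 20*y - 24) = (y - 2)*(y + 2)*(y^3 + 7*y^2 + 16*y + 12) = (y - 2)*(y + 2)^2*(y^2 + 5*y + 6) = (y - 2)*(y + 2)^2*(y + 3)*(y + 2)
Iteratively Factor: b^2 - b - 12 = (b - 4)*(b + 3)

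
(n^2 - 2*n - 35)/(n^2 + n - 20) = (n - 7)/(n - 4)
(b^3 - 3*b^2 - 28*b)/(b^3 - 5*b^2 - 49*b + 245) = b*(b + 4)/(b^2 + 2*b - 35)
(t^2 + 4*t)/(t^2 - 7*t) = (t + 4)/(t - 7)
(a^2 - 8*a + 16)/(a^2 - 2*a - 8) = (a - 4)/(a + 2)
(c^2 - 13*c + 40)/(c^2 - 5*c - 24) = (c - 5)/(c + 3)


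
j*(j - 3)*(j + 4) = j^3 + j^2 - 12*j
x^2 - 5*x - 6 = (x - 6)*(x + 1)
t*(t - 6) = t^2 - 6*t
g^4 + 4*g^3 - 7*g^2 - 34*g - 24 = (g - 3)*(g + 1)*(g + 2)*(g + 4)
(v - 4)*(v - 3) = v^2 - 7*v + 12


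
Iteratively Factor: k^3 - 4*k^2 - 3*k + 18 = (k - 3)*(k^2 - k - 6) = (k - 3)^2*(k + 2)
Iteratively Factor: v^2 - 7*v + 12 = (v - 3)*(v - 4)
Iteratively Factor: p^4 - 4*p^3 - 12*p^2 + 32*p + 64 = (p + 2)*(p^3 - 6*p^2 + 32) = (p - 4)*(p + 2)*(p^2 - 2*p - 8) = (p - 4)^2*(p + 2)*(p + 2)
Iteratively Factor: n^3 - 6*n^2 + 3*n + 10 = (n - 5)*(n^2 - n - 2) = (n - 5)*(n + 1)*(n - 2)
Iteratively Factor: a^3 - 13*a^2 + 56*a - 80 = (a - 4)*(a^2 - 9*a + 20) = (a - 4)^2*(a - 5)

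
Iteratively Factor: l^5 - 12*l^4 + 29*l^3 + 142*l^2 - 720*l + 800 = (l - 5)*(l^4 - 7*l^3 - 6*l^2 + 112*l - 160) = (l - 5)*(l - 4)*(l^3 - 3*l^2 - 18*l + 40) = (l - 5)*(l - 4)*(l - 2)*(l^2 - l - 20) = (l - 5)*(l - 4)*(l - 2)*(l + 4)*(l - 5)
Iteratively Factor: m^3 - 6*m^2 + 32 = (m - 4)*(m^2 - 2*m - 8) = (m - 4)^2*(m + 2)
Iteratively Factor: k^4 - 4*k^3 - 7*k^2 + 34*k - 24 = (k + 3)*(k^3 - 7*k^2 + 14*k - 8) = (k - 4)*(k + 3)*(k^2 - 3*k + 2) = (k - 4)*(k - 2)*(k + 3)*(k - 1)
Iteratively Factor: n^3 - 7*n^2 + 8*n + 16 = (n - 4)*(n^2 - 3*n - 4) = (n - 4)*(n + 1)*(n - 4)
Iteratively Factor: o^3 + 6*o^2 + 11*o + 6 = (o + 2)*(o^2 + 4*o + 3) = (o + 2)*(o + 3)*(o + 1)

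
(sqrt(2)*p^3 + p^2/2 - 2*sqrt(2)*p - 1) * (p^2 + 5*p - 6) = sqrt(2)*p^5 + p^4/2 + 5*sqrt(2)*p^4 - 8*sqrt(2)*p^3 + 5*p^3/2 - 10*sqrt(2)*p^2 - 4*p^2 - 5*p + 12*sqrt(2)*p + 6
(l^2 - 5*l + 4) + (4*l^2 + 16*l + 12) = 5*l^2 + 11*l + 16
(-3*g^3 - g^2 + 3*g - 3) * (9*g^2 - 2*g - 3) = -27*g^5 - 3*g^4 + 38*g^3 - 30*g^2 - 3*g + 9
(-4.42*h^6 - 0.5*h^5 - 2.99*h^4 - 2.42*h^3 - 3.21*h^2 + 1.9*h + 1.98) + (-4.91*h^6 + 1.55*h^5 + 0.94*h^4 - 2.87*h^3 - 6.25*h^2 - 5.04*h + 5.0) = -9.33*h^6 + 1.05*h^5 - 2.05*h^4 - 5.29*h^3 - 9.46*h^2 - 3.14*h + 6.98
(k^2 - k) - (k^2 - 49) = 49 - k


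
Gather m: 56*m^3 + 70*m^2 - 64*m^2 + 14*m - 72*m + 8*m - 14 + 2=56*m^3 + 6*m^2 - 50*m - 12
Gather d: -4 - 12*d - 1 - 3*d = -15*d - 5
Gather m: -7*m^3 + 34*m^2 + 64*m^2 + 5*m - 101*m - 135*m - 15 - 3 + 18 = -7*m^3 + 98*m^2 - 231*m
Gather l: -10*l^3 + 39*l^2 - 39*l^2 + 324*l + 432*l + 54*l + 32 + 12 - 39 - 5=-10*l^3 + 810*l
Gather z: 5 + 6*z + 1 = 6*z + 6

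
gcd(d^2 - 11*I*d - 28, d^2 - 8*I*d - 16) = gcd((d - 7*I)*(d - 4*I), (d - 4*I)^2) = d - 4*I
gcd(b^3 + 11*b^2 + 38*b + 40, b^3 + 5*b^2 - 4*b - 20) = b^2 + 7*b + 10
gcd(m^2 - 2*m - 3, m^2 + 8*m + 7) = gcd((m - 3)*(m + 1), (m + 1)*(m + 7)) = m + 1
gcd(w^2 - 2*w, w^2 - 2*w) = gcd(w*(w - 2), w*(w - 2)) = w^2 - 2*w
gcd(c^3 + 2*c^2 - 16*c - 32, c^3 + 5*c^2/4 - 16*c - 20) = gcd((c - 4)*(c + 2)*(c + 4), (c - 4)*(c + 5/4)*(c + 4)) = c^2 - 16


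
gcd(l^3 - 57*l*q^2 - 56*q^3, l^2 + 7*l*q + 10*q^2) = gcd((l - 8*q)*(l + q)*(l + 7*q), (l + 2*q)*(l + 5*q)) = 1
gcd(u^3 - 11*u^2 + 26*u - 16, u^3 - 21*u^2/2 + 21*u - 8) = u^2 - 10*u + 16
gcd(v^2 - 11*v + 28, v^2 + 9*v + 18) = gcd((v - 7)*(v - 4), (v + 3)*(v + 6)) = 1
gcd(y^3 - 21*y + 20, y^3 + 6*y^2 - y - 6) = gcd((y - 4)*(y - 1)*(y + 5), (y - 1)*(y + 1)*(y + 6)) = y - 1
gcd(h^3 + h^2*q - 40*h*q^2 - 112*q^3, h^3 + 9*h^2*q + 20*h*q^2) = h + 4*q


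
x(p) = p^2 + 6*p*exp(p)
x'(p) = 6*p*exp(p) + 2*p + 6*exp(p)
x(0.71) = 9.17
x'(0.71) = 22.29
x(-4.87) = 23.49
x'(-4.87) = -9.92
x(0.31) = 2.63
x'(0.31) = 11.34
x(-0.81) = -1.51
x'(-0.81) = -1.11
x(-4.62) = 21.07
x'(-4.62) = -9.45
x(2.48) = 183.84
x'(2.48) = 254.29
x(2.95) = 346.88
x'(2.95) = 458.71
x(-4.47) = 19.67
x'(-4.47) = -9.18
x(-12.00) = 144.00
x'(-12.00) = -24.00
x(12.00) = 11718488.98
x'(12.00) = 12694897.73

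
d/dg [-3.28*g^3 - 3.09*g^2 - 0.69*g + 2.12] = -9.84*g^2 - 6.18*g - 0.69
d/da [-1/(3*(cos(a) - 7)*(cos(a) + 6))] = (sin(a) - sin(2*a))/(3*(cos(a) - 7)^2*(cos(a) + 6)^2)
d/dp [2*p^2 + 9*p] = 4*p + 9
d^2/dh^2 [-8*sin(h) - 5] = 8*sin(h)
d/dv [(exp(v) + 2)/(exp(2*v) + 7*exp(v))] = (-exp(2*v) - 4*exp(v) - 14)*exp(-v)/(exp(2*v) + 14*exp(v) + 49)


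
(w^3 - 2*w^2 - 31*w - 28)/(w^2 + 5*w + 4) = w - 7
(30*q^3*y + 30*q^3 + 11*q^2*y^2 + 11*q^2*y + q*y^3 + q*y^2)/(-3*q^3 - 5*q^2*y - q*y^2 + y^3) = q*(30*q^2*y + 30*q^2 + 11*q*y^2 + 11*q*y + y^3 + y^2)/(-3*q^3 - 5*q^2*y - q*y^2 + y^3)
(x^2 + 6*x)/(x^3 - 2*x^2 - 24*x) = (x + 6)/(x^2 - 2*x - 24)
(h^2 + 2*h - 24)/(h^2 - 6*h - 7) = (-h^2 - 2*h + 24)/(-h^2 + 6*h + 7)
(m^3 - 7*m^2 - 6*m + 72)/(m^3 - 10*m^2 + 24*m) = (m + 3)/m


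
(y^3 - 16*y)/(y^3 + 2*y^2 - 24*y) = (y + 4)/(y + 6)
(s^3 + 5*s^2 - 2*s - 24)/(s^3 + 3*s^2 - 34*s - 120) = (s^2 + s - 6)/(s^2 - s - 30)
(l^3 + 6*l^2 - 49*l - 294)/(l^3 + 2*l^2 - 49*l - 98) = (l + 6)/(l + 2)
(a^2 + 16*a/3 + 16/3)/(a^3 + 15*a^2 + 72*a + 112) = (a + 4/3)/(a^2 + 11*a + 28)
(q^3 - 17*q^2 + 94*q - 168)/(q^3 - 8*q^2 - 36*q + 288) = (q^2 - 11*q + 28)/(q^2 - 2*q - 48)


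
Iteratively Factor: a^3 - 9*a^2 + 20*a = (a)*(a^2 - 9*a + 20) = a*(a - 5)*(a - 4)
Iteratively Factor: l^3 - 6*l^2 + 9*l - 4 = (l - 4)*(l^2 - 2*l + 1) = (l - 4)*(l - 1)*(l - 1)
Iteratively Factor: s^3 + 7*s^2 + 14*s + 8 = (s + 2)*(s^2 + 5*s + 4) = (s + 1)*(s + 2)*(s + 4)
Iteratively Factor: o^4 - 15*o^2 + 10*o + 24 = (o - 3)*(o^3 + 3*o^2 - 6*o - 8) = (o - 3)*(o + 4)*(o^2 - o - 2) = (o - 3)*(o + 1)*(o + 4)*(o - 2)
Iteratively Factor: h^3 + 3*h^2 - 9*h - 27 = (h - 3)*(h^2 + 6*h + 9) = (h - 3)*(h + 3)*(h + 3)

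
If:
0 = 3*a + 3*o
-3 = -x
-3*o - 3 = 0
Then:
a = 1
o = -1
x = 3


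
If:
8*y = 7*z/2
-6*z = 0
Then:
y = 0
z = 0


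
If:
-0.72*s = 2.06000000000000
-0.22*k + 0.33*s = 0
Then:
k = -4.29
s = -2.86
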